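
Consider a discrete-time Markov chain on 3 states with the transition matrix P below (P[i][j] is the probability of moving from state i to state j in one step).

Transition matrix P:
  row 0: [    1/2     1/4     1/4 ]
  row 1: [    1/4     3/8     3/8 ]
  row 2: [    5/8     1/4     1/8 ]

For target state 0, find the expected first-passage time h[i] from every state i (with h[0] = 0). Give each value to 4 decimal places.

First-step conditioning: h[0] = 0; for i ≠ 0, h[i] = 1 + Σ_k P[i][k]·h[k].
  h[1] = 1 + 3/8·h[1] + 3/8·h[2]
  h[2] = 1 + 1/4·h[1] + 1/8·h[2]
Solving the 2×2 linear system over states ≠ 0 gives exactly h = [0, 80/29, 56/29] (h[0] = 0 is the target).

h = [0.0000, 2.7586, 1.9310]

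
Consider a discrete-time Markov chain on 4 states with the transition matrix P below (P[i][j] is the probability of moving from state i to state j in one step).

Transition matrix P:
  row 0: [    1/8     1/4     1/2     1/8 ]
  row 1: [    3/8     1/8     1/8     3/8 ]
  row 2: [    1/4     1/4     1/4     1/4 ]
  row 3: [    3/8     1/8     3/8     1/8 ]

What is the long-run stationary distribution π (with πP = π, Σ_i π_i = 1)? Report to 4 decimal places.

π = [0.2681, 0.1984, 0.3190, 0.2145]

Balance equations π_j = Σ_i π_i·P[i][j]:
  π_0 = 1/8·π_0 + 3/8·π_1 + 1/4·π_2 + 3/8·π_3
  π_1 = 1/4·π_0 + 1/8·π_1 + 1/4·π_2 + 1/8·π_3
  π_2 = 1/2·π_0 + 1/8·π_1 + 1/4·π_2 + 3/8·π_3
  normalize: π_0 + π_1 + π_2 + π_3 = 1
Solving the linear system gives exactly π = [100/373, 74/373, 119/373, 80/373].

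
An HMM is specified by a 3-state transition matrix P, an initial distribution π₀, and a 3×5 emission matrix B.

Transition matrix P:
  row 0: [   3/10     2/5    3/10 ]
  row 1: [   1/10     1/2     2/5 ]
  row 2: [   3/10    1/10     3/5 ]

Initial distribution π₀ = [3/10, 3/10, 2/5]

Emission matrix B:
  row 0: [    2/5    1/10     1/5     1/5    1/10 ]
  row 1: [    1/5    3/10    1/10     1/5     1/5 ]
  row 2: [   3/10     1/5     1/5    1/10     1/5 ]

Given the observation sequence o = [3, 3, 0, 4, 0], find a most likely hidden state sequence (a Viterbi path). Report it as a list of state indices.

t=0: δ = [6.000e-02, 6.000e-02, 4.000e-02]  (obs o_0=3)
t=1: δ = [3.600e-03, 6.000e-03, 2.400e-03]  ψ = [0, 1, 1]  (obs o_1=3)
t=2: δ = [4.320e-04, 6.000e-04, 7.200e-04]  ψ = [0, 1, 1]  (obs o_2=0)
t=3: δ = [2.160e-05, 6.000e-05, 8.640e-05]  ψ = [2, 1, 2]  (obs o_3=4)
t=4: δ = [1.037e-05, 6.000e-06, 1.555e-05]  ψ = [2, 1, 2]  (obs o_4=0)
backtrack: best end state = 2; path = [1, 1, 2, 2, 2]

path = [1, 1, 2, 2, 2]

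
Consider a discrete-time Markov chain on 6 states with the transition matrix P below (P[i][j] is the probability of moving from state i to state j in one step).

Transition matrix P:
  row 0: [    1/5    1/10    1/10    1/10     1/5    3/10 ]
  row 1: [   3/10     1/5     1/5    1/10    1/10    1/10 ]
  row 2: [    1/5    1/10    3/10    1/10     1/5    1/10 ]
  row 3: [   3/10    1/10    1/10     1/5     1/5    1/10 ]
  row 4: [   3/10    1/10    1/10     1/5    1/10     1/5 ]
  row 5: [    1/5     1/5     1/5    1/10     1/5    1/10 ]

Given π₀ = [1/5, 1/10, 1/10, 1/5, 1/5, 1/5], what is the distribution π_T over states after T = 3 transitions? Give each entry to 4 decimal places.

π = [0.2430, 0.1296, 0.1614, 0.1301, 0.1701, 0.1658]

t=0: π = [0.2000, 0.1000, 0.1000, 0.2000, 0.2000, 0.2000]
t=1: π = [0.2500, 0.1300, 0.1500, 0.1400, 0.1700, 0.1600]
t=2: π = [0.2440, 0.1290, 0.1590, 0.1310, 0.1700, 0.1670]
t=3: π = [0.2430, 0.1296, 0.1614, 0.1301, 0.1701, 0.1658]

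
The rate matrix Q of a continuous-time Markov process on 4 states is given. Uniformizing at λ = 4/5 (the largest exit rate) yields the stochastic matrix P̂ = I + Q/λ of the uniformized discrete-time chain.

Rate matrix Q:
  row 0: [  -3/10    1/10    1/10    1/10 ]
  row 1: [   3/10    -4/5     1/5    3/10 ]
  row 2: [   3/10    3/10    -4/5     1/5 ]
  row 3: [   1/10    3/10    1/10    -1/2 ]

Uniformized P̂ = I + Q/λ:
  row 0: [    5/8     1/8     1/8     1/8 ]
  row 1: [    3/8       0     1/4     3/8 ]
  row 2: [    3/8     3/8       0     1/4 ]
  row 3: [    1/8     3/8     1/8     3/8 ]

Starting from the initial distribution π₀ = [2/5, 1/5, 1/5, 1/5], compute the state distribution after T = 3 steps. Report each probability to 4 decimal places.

π = [0.4164, 0.1977, 0.1324, 0.2535]

t=0: π = [0.4000, 0.2000, 0.2000, 0.2000]
t=1: π = [0.4250, 0.2000, 0.1250, 0.2500]
t=2: π = [0.4188, 0.1938, 0.1344, 0.2531]
t=3: π = [0.4164, 0.1977, 0.1324, 0.2535]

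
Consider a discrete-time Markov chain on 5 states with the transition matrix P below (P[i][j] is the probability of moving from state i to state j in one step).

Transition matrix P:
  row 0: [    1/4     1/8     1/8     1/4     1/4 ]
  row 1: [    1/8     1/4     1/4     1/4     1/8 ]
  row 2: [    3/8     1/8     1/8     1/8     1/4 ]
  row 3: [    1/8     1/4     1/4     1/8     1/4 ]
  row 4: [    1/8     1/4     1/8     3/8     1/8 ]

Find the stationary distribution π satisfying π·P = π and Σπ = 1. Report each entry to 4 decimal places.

Balance equations π_j = Σ_i π_i·P[i][j]:
  π_0 = 1/4·π_0 + 1/8·π_1 + 3/8·π_2 + 1/8·π_3 + 1/8·π_4
  π_1 = 1/8·π_0 + 1/4·π_1 + 1/8·π_2 + 1/4·π_3 + 1/4·π_4
  π_2 = 1/8·π_0 + 1/4·π_1 + 1/8·π_2 + 1/4·π_3 + 1/8·π_4
  π_3 = 1/4·π_0 + 1/4·π_1 + 1/8·π_2 + 1/8·π_3 + 3/8·π_4
  normalize: π_0 + π_1 + π_2 + π_3 + π_4 = 1
Solving the linear system gives exactly π = [101/521, 106/521, 93/521, 117/521, 104/521].

π = [0.1939, 0.2035, 0.1785, 0.2246, 0.1996]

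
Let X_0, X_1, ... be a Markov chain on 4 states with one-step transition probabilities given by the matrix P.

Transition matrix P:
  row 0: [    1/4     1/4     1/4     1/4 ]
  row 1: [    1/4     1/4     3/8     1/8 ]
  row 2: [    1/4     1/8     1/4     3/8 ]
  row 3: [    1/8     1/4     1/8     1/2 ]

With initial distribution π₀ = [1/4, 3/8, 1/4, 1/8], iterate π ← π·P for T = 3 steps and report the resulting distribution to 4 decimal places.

t=0: π = [0.2500, 0.3750, 0.2500, 0.1250]
t=1: π = [0.2344, 0.2188, 0.2813, 0.2656]
t=2: π = [0.2168, 0.2148, 0.2441, 0.3242]
t=3: π = [0.2095, 0.2195, 0.2363, 0.3347]

π = [0.2095, 0.2195, 0.2363, 0.3347]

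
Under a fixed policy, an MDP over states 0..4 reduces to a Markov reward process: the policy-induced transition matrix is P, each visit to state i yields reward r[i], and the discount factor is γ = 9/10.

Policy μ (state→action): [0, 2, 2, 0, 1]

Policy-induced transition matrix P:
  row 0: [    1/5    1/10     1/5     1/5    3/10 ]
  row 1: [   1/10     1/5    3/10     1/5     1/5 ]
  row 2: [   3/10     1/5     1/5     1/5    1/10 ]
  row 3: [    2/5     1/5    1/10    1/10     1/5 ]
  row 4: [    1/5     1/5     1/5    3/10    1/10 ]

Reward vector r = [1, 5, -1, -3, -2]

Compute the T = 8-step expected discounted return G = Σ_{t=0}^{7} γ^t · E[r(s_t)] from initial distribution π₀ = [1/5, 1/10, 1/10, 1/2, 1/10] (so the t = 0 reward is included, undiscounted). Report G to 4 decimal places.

t=0: π = [0.2000, 0.1000, 0.1000, 0.5000, 0.1000], E[r] = -1.1000, γ^t·E[r] = -1.100000, running G = -1.100000
t=1: π = [0.3000, 0.1800, 0.1600, 0.1600, 0.2000], E[r] = 0.1600, γ^t·E[r] = 0.144000, running G = -0.956000
t=2: π = [0.2300, 0.1700, 0.2020, 0.2040, 0.1940], E[r] = -0.1220, γ^t·E[r] = -0.098820, running G = -1.054820
t=3: π = [0.2440, 0.1770, 0.1966, 0.1990, 0.1834], E[r] = -0.0314, γ^t·E[r] = -0.022891, running G = -1.077711
t=4: π = [0.2418, 0.1756, 0.1978, 0.1984, 0.1864], E[r] = -0.0462, γ^t·E[r] = -0.030286, running G = -1.107996
t=5: π = [0.2419, 0.1758, 0.1977, 0.1988, 0.1858], E[r] = -0.0446, γ^t·E[r] = -0.026329, running G = -1.134325
t=6: π = [0.2419, 0.1758, 0.1977, 0.1987, 0.1858], E[r] = -0.0445, γ^t·E[r] = -0.023640, running G = -1.157965
t=7: π = [0.2419, 0.1758, 0.1977, 0.1987, 0.1858], E[r] = -0.0446, γ^t·E[r] = -0.021323, running G = -1.179289

G = -1.1793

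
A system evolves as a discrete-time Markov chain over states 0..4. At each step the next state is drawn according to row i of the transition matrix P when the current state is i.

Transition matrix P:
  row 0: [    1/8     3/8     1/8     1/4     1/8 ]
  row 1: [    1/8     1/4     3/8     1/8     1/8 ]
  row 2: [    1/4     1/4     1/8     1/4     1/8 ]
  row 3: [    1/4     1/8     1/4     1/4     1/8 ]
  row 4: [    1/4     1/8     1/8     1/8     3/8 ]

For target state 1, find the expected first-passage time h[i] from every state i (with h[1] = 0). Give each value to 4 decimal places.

First-step conditioning: h[1] = 0; for i ≠ 1, h[i] = 1 + Σ_k P[i][k]·h[k].
  h[0] = 1 + 1/8·h[0] + 1/8·h[2] + 1/4·h[3] + 1/8·h[4]
  h[2] = 1 + 1/4·h[0] + 1/8·h[2] + 1/4·h[3] + 1/8·h[4]
  h[3] = 1 + 1/4·h[0] + 1/4·h[2] + 1/4·h[3] + 1/8·h[4]
  h[4] = 1 + 1/4·h[0] + 1/8·h[2] + 1/8·h[3] + 3/8·h[4]
Solving the 4×4 linear system over states ≠ 1 gives exactly h = [1024/263, 0, 1152/263, 1296/263, 1320/263] (h[1] = 0 is the target).

h = [3.8935, 0.0000, 4.3802, 4.9278, 5.0190]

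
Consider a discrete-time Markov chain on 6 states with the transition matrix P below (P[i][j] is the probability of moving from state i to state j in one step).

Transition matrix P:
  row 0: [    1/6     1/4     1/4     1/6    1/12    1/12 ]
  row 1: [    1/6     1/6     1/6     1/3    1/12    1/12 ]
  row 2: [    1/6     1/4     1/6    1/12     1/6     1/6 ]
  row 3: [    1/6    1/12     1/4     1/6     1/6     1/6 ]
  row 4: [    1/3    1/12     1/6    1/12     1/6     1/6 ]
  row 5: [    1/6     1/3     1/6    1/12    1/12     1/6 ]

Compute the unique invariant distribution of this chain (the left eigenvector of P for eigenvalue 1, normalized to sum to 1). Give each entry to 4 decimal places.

π = [0.1872, 0.1973, 0.1957, 0.1617, 0.1234, 0.1346]

Balance equations π_j = Σ_i π_i·P[i][j]:
  π_0 = 1/6·π_0 + 1/6·π_1 + 1/6·π_2 + 1/6·π_3 + 1/3·π_4 + 1/6·π_5
  π_1 = 1/4·π_0 + 1/6·π_1 + 1/4·π_2 + 1/12·π_3 + 1/12·π_4 + 1/3·π_5
  π_2 = 1/4·π_0 + 1/6·π_1 + 1/6·π_2 + 1/4·π_3 + 1/6·π_4 + 1/6·π_5
  π_3 = 1/6·π_0 + 1/3·π_1 + 1/12·π_2 + 1/6·π_3 + 1/12·π_4 + 1/12·π_5
  π_4 = 1/12·π_0 + 1/12·π_1 + 1/6·π_2 + 1/6·π_3 + 1/6·π_4 + 1/12·π_5
  normalize: π_0 + π_1 + π_2 + π_3 + π_4 + π_5 = 1
Solving the linear system gives exactly π = [24283/129693, 25583/129693, 25387/129693, 20975/129693, 5335/43231, 5820/43231].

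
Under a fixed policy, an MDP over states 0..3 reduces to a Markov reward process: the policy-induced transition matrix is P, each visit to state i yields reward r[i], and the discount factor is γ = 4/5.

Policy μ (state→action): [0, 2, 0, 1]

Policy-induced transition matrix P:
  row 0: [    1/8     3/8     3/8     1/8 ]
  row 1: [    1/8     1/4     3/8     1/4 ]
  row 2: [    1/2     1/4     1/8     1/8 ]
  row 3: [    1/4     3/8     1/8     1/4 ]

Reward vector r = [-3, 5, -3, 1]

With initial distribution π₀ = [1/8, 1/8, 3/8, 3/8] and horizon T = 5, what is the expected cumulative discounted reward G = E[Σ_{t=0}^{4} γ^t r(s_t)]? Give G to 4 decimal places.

G = 0.0160

t=0: π = [0.1250, 0.1250, 0.3750, 0.3750], E[r] = -0.5000, γ^t·E[r] = -0.500000, running G = -0.500000
t=1: π = [0.3125, 0.3125, 0.1875, 0.1875], E[r] = 0.2500, γ^t·E[r] = 0.200000, running G = -0.300000
t=2: π = [0.2188, 0.3125, 0.2813, 0.1875], E[r] = 0.2500, γ^t·E[r] = 0.160000, running G = -0.140000
t=3: π = [0.2539, 0.3008, 0.2578, 0.1875], E[r] = 0.1563, γ^t·E[r] = 0.080000, running G = -0.060000
t=4: π = [0.2451, 0.3052, 0.2637, 0.1860], E[r] = 0.1855, γ^t·E[r] = 0.076000, running G = 0.016000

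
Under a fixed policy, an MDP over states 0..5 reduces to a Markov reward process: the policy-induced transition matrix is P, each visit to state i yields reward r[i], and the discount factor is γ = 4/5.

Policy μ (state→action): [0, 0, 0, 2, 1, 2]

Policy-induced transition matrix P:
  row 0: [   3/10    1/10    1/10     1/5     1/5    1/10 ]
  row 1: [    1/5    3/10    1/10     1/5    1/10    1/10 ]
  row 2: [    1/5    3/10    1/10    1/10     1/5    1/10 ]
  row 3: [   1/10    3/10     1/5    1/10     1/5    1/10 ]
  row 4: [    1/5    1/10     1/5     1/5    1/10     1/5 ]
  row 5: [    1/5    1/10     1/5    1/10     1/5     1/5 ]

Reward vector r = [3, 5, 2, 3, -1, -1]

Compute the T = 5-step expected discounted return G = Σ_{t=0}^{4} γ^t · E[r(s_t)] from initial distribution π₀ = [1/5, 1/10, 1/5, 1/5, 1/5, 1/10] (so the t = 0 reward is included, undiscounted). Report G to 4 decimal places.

t=0: π = [0.2000, 0.1000, 0.2000, 0.2000, 0.2000, 0.1000], E[r] = 1.8000, γ^t·E[r] = 1.800000, running G = 1.800000
t=1: π = [0.2000, 0.2000, 0.1500, 0.1500, 0.1700, 0.1300], E[r] = 2.0500, γ^t·E[r] = 1.640000, running G = 3.440000
t=2: π = [0.2050, 0.2000, 0.1450, 0.1570, 0.1630, 0.1300], E[r] = 2.0830, γ^t·E[r] = 1.333120, running G = 4.773120
t=3: π = [0.2048, 0.2004, 0.1450, 0.1568, 0.1637, 0.1293], E[r] = 2.0838, γ^t·E[r] = 1.066906, running G = 5.840026
t=4: π = [0.2048, 0.2004, 0.1450, 0.1569, 0.1636, 0.1293], E[r] = 2.0843, γ^t·E[r] = 0.853746, running G = 6.693771

G = 6.6938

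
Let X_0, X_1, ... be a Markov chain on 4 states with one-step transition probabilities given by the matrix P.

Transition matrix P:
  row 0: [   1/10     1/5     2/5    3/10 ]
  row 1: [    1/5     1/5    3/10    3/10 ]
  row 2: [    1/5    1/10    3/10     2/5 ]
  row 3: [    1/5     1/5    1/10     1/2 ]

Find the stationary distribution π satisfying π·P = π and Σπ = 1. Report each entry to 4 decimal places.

Balance equations π_j = Σ_i π_i·P[i][j]:
  π_0 = 1/10·π_0 + 1/5·π_1 + 1/5·π_2 + 1/5·π_3
  π_1 = 1/5·π_0 + 1/5·π_1 + 1/10·π_2 + 1/5·π_3
  π_2 = 2/5·π_0 + 3/10·π_1 + 3/10·π_2 + 1/10·π_3
  normalize: π_0 + π_1 + π_2 + π_3 = 1
Solving the linear system gives exactly π = [2/11, 159/902, 107/451, 365/902].

π = [0.1818, 0.1763, 0.2373, 0.4047]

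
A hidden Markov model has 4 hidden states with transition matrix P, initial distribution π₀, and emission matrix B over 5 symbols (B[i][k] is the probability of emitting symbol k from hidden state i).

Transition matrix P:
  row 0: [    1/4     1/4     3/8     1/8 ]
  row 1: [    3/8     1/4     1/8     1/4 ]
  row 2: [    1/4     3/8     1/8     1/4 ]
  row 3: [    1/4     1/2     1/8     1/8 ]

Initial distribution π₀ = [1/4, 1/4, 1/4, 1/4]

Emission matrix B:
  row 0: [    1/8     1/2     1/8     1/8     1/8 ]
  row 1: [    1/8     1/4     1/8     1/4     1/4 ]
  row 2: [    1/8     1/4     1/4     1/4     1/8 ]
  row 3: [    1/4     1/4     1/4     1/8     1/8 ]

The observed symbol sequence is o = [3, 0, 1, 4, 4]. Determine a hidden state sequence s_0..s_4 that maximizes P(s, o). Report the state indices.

path = [2, 1, 0, 2, 1]

t=0: δ = [3.125e-02, 6.250e-02, 6.250e-02, 3.125e-02]  (obs o_0=3)
t=1: δ = [2.930e-03, 2.930e-03, 1.465e-03, 3.906e-03]  ψ = [1, 2, 0, 1]  (obs o_1=0)
t=2: δ = [5.493e-04, 4.883e-04, 2.747e-04, 1.831e-04]  ψ = [1, 3, 0, 1]  (obs o_2=1)
t=3: δ = [2.289e-05, 3.433e-05, 2.575e-05, 1.526e-05]  ψ = [1, 0, 0, 1]  (obs o_3=4)
t=4: δ = [1.609e-06, 2.414e-06, 1.073e-06, 1.073e-06]  ψ = [1, 2, 0, 1]  (obs o_4=4)
backtrack: best end state = 1; path = [2, 1, 0, 2, 1]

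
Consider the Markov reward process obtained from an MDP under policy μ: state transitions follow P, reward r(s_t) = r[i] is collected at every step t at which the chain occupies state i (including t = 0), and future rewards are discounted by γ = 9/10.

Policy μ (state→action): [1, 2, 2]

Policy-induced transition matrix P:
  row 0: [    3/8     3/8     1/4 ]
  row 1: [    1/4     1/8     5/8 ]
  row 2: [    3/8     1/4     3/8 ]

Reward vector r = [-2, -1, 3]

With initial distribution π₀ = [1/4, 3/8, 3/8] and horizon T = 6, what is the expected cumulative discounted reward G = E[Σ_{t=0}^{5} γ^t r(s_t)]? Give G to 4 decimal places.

t=0: π = [0.2500, 0.3750, 0.3750], E[r] = 0.2500, γ^t·E[r] = 0.250000, running G = 0.250000
t=1: π = [0.3281, 0.2344, 0.4375], E[r] = 0.4219, γ^t·E[r] = 0.379688, running G = 0.629688
t=2: π = [0.3457, 0.2617, 0.3926], E[r] = 0.2246, γ^t·E[r] = 0.181934, running G = 0.811621
t=3: π = [0.3423, 0.2605, 0.3972], E[r] = 0.2466, γ^t·E[r] = 0.179758, running G = 0.991379
t=4: π = [0.3424, 0.2602, 0.3973], E[r] = 0.2469, γ^t·E[r] = 0.162003, running G = 1.153382
t=5: π = [0.3425, 0.2603, 0.3973], E[r] = 0.2465, γ^t·E[r] = 0.145575, running G = 1.298957

G = 1.2990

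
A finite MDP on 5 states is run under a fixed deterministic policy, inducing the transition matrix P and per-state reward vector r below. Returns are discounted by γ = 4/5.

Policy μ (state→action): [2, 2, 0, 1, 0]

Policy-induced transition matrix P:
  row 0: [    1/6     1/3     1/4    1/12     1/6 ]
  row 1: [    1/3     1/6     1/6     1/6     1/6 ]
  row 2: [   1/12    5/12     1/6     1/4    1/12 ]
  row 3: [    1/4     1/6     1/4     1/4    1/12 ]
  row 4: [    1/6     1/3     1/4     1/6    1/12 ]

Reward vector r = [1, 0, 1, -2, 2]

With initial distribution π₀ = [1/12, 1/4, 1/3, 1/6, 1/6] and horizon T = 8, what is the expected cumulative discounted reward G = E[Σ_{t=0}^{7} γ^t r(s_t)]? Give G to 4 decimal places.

t=0: π = [0.0833, 0.2500, 0.3333, 0.1667, 0.1667], E[r] = 0.4167, γ^t·E[r] = 0.416667, running G = 0.416667
t=1: π = [0.1944, 0.2917, 0.2014, 0.2014, 0.1111], E[r] = 0.2153, γ^t·E[r] = 0.172222, running G = 0.588889
t=2: π = [0.2153, 0.2679, 0.2089, 0.1840, 0.1238], E[r] = 0.3038, γ^t·E[r] = 0.194444, running G = 0.783333
t=3: π = [0.2092, 0.2754, 0.2103, 0.1815, 0.1236], E[r] = 0.3038, γ^t·E[r] = 0.155531, running G = 0.938864
t=4: π = [0.2102, 0.2747, 0.2095, 0.1819, 0.1237], E[r] = 0.3034, γ^t·E[r] = 0.124270, running G = 1.063134
t=5: π = [0.2101, 0.2747, 0.2096, 0.1818, 0.1237], E[r] = 0.3037, γ^t·E[r] = 0.099528, running G = 1.162662
t=6: π = [0.2101, 0.2747, 0.2096, 0.1818, 0.1237], E[r] = 0.3037, γ^t·E[r] = 0.079611, running G = 1.242273
t=7: π = [0.2101, 0.2747, 0.2096, 0.1818, 0.1237], E[r] = 0.3037, γ^t·E[r] = 0.063690, running G = 1.305963

G = 1.3060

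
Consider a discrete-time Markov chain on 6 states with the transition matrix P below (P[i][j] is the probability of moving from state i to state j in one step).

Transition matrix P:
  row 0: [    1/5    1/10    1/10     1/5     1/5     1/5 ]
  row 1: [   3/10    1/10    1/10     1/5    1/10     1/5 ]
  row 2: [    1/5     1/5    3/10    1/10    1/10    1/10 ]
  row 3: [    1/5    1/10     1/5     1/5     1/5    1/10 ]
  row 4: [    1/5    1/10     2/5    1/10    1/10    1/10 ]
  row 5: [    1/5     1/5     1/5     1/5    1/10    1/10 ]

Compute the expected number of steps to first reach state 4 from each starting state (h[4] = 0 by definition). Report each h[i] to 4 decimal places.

First-step conditioning: h[4] = 0; for i ≠ 4, h[i] = 1 + Σ_k P[i][k]·h[k].
  h[0] = 1 + 1/5·h[0] + 1/10·h[1] + 1/10·h[2] + 1/5·h[3] + 1/5·h[5]
  h[1] = 1 + 3/10·h[0] + 1/10·h[1] + 1/10·h[2] + 1/5·h[3] + 1/5·h[5]
  h[2] = 1 + 1/5·h[0] + 1/5·h[1] + 3/10·h[2] + 1/10·h[3] + 1/10·h[5]
  h[3] = 1 + 1/5·h[0] + 1/10·h[1] + 1/5·h[2] + 1/5·h[3] + 1/10·h[5]
  h[5] = 1 + 1/5·h[0] + 1/5·h[1] + 1/5·h[2] + 1/5·h[3] + 1/10·h[5]
Solving the 5×5 linear system over states ≠ 4 gives exactly h = [6000/931, 6600/931, 20222/2793, 18022/2793, 0, 20002/2793] (h[4] = 0 is the target).

h = [6.4447, 7.0892, 7.2402, 6.4526, 0.0000, 7.1615]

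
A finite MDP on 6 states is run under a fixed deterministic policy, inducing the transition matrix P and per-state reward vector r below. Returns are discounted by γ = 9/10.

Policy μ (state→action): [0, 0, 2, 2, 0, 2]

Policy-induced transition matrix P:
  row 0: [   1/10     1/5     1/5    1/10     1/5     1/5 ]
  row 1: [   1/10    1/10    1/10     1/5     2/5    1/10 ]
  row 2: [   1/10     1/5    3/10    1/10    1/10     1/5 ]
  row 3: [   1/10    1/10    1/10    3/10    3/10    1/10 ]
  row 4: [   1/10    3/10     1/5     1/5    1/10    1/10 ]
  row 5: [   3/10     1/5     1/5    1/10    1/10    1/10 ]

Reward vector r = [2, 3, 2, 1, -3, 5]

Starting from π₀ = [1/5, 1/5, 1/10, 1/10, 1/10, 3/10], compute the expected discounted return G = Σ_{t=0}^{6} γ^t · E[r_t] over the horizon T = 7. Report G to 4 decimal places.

t=0: π = [0.2000, 0.2000, 0.1000, 0.1000, 0.1000, 0.3000], E[r] = 2.5000, γ^t·E[r] = 2.500000, running G = 2.500000
t=1: π = [0.1600, 0.1800, 0.1800, 0.1500, 0.2000, 0.1300], E[r] = 1.4200, γ^t·E[r] = 1.278000, running G = 3.778000
t=2: π = [0.1260, 0.1870, 0.1850, 0.1680, 0.2000, 0.1340], E[r] = 1.4210, γ^t·E[r] = 1.151010, running G = 4.929010
t=3: π = [0.1268, 0.1845, 0.1830, 0.1723, 0.2023, 0.1311], E[r] = 1.3940, γ^t·E[r] = 1.016226, running G = 5.945236
t=4: π = [0.1262, 0.1846, 0.1826, 0.1731, 0.2025, 0.1310], E[r] = 1.3919, γ^t·E[r] = 0.913226, running G = 6.858462
t=5: π = [0.1262, 0.1845, 0.1825, 0.1733, 0.2026, 0.1309], E[r] = 1.3907, γ^t·E[r] = 0.821209, running G = 7.679671
t=6: π = [0.1262, 0.1845, 0.1825, 0.1734, 0.2026, 0.1309], E[r] = 1.3906, γ^t·E[r] = 0.739001, running G = 8.418672

G = 8.4187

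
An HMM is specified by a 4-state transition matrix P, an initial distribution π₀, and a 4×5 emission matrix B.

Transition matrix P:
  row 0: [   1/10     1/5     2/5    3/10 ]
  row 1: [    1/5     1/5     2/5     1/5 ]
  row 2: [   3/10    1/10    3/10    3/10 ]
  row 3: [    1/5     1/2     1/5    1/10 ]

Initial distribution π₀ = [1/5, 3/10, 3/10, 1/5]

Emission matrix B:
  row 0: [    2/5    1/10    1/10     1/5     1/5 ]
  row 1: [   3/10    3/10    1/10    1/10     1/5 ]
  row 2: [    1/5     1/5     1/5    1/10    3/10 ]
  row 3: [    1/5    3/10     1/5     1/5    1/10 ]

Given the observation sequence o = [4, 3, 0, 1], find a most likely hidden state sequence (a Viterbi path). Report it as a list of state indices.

t=0: δ = [4.000e-02, 6.000e-02, 9.000e-02, 2.000e-02]  (obs o_0=4)
t=1: δ = [5.400e-03, 1.200e-03, 2.700e-03, 5.400e-03]  ψ = [2, 1, 2, 2]  (obs o_1=3)
t=2: δ = [4.320e-04, 8.100e-04, 4.320e-04, 3.240e-04]  ψ = [3, 3, 0, 0]  (obs o_2=0)
t=3: δ = [1.620e-05, 4.860e-05, 6.480e-05, 4.860e-05]  ψ = [1, 1, 1, 1]  (obs o_3=1)
backtrack: best end state = 2; path = [2, 3, 1, 2]

path = [2, 3, 1, 2]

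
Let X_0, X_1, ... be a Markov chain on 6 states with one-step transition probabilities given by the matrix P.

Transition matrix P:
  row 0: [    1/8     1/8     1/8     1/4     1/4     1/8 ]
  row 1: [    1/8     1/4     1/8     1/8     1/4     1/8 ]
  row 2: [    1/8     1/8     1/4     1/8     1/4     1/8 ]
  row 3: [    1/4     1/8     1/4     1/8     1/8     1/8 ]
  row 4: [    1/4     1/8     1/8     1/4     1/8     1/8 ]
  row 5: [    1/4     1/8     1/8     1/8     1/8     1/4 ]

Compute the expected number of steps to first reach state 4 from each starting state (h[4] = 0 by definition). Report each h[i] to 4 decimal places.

First-step conditioning: h[4] = 0; for i ≠ 4, h[i] = 1 + Σ_k P[i][k]·h[k].
  h[0] = 1 + 1/8·h[0] + 1/8·h[1] + 1/8·h[2] + 1/4·h[3] + 1/8·h[5]
  h[1] = 1 + 1/8·h[0] + 1/4·h[1] + 1/8·h[2] + 1/8·h[3] + 1/8·h[5]
  h[2] = 1 + 1/8·h[0] + 1/8·h[1] + 1/4·h[2] + 1/8·h[3] + 1/8·h[5]
  h[3] = 1 + 1/4·h[0] + 1/8·h[1] + 1/4·h[2] + 1/8·h[3] + 1/8·h[5]
  h[5] = 1 + 1/4·h[0] + 1/8·h[1] + 1/8·h[2] + 1/8·h[3] + 1/4·h[5]
Solving the 5×5 linear system over states ≠ 4 gives exactly h = [3584/755, 3528/755, 3528/755, 3976/755, 0, 808/151] (h[4] = 0 is the target).

h = [4.7470, 4.6728, 4.6728, 5.2662, 0.0000, 5.3510]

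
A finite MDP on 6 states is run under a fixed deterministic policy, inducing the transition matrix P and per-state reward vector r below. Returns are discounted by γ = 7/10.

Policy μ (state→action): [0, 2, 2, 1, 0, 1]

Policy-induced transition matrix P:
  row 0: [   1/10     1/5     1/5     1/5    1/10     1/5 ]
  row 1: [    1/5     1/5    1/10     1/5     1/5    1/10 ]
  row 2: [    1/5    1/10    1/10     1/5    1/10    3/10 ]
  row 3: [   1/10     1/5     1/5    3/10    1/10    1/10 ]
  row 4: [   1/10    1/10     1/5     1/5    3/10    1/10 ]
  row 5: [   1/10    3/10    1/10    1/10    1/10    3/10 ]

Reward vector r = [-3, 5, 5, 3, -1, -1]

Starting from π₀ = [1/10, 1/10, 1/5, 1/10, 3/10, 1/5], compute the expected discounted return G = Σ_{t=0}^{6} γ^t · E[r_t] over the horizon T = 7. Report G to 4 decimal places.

t=0: π = [0.1000, 0.1000, 0.2000, 0.1000, 0.3000, 0.2000], E[r] = 1.0000, γ^t·E[r] = 1.000000, running G = 1.000000
t=1: π = [0.1300, 0.1700, 0.1500, 0.1900, 0.1700, 0.1900], E[r] = 1.4200, γ^t·E[r] = 0.994000, running G = 1.994000
t=2: π = [0.1320, 0.1870, 0.1490, 0.2000, 0.1510, 0.1810], E[r] = 1.5520, γ^t·E[r] = 0.760480, running G = 2.754480
t=3: π = [0.1336, 0.1881, 0.1483, 0.2019, 0.1489, 0.1792], E[r] = 1.5588, γ^t·E[r] = 0.534668, running G = 3.289148
t=4: π = [0.1336, 0.1882, 0.1484, 0.2023, 0.1486, 0.1789], E[r] = 1.5616, γ^t·E[r] = 0.374950, running G = 3.664098
t=5: π = [0.1337, 0.1882, 0.1485, 0.2023, 0.1485, 0.1788], E[r] = 1.5618, γ^t·E[r] = 0.262497, running G = 3.926596
t=6: π = [0.1337, 0.1882, 0.1485, 0.2024, 0.1485, 0.1788], E[r] = 1.5619, γ^t·E[r] = 0.183757, running G = 4.110352

G = 4.1104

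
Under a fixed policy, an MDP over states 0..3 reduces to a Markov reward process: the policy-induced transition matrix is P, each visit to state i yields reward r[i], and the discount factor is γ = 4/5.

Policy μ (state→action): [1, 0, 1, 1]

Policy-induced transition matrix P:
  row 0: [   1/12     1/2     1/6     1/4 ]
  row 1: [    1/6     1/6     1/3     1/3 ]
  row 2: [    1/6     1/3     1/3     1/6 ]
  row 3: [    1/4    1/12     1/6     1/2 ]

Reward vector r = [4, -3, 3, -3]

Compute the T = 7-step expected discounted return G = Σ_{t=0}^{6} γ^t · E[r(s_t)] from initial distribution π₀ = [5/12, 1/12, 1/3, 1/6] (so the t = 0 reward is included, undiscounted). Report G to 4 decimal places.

G = 0.9706

t=0: π = [0.4167, 0.0833, 0.3333, 0.1667], E[r] = 1.9167, γ^t·E[r] = 1.916667, running G = 1.916667
t=1: π = [0.1458, 0.3472, 0.2361, 0.2708], E[r] = -0.5625, γ^t·E[r] = -0.450000, running G = 1.466667
t=2: π = [0.1771, 0.2321, 0.2639, 0.3270], E[r] = -0.1771, γ^t·E[r] = -0.113333, running G = 1.353333
t=3: π = [0.1792, 0.2424, 0.2493, 0.3291], E[r] = -0.2500, γ^t·E[r] = -0.127975, running G = 1.225358
t=4: π = [0.1792, 0.2405, 0.2486, 0.3317], E[r] = -0.2541, γ^t·E[r] = -0.104087, running G = 1.121271
t=5: π = [0.1794, 0.2402, 0.2482, 0.3322], E[r] = -0.2552, γ^t·E[r] = -0.083628, running G = 1.037643
t=6: π = [0.1794, 0.2401, 0.2481, 0.3324], E[r] = -0.2558, γ^t·E[r] = -0.067053, running G = 0.970590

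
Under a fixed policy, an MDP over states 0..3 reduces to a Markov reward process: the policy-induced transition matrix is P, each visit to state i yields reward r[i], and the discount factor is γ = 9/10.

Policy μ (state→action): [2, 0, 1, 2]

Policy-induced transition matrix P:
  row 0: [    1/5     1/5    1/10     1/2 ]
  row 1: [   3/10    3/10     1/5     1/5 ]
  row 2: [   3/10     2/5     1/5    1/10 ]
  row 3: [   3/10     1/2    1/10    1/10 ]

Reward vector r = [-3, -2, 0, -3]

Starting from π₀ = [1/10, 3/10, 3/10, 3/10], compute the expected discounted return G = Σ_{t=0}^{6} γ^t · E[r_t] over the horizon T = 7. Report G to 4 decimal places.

G = -11.0835

t=0: π = [0.1000, 0.3000, 0.3000, 0.3000], E[r] = -1.8000, γ^t·E[r] = -1.800000, running G = -1.800000
t=1: π = [0.2900, 0.3800, 0.1600, 0.1700], E[r] = -2.1400, γ^t·E[r] = -1.926000, running G = -3.726000
t=2: π = [0.2710, 0.3210, 0.1540, 0.2540], E[r] = -2.2170, γ^t·E[r] = -1.795770, running G = -5.521770
t=3: π = [0.2729, 0.3391, 0.1475, 0.2405], E[r] = -2.2184, γ^t·E[r] = -1.617214, running G = -7.138984
t=4: π = [0.2727, 0.3356, 0.1487, 0.2431], E[r] = -2.2185, γ^t·E[r] = -1.455532, running G = -8.594515
t=5: π = [0.2727, 0.3362, 0.1484, 0.2426], E[r] = -2.2185, γ^t·E[r] = -1.310017, running G = -9.904532
t=6: π = [0.2727, 0.3361, 0.1485, 0.2427], E[r] = -2.2185, γ^t·E[r] = -1.179009, running G = -11.083541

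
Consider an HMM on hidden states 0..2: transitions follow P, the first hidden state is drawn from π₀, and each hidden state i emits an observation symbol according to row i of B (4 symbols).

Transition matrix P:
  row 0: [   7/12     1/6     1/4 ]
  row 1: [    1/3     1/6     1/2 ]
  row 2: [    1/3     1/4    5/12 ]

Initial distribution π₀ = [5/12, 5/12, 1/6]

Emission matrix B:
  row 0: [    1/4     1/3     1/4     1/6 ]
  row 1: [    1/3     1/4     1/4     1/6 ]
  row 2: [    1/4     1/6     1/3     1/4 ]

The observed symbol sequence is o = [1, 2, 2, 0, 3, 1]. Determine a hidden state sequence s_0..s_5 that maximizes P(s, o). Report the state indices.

t=0: δ = [1.389e-01, 1.042e-01, 2.778e-02]  (obs o_0=1)
t=1: δ = [2.025e-02, 5.787e-03, 1.736e-02]  ψ = [0, 0, 1]  (obs o_1=2)
t=2: δ = [2.954e-03, 1.085e-03, 2.411e-03]  ψ = [0, 2, 2]  (obs o_2=2)
t=3: δ = [4.308e-04, 2.009e-04, 2.512e-04]  ψ = [0, 2, 2]  (obs o_3=0)
t=4: δ = [4.188e-05, 1.197e-05, 2.692e-05]  ψ = [0, 0, 0]  (obs o_4=3)
t=5: δ = [8.143e-06, 1.745e-06, 1.870e-06]  ψ = [0, 0, 2]  (obs o_5=1)
backtrack: best end state = 0; path = [0, 0, 0, 0, 0, 0]

path = [0, 0, 0, 0, 0, 0]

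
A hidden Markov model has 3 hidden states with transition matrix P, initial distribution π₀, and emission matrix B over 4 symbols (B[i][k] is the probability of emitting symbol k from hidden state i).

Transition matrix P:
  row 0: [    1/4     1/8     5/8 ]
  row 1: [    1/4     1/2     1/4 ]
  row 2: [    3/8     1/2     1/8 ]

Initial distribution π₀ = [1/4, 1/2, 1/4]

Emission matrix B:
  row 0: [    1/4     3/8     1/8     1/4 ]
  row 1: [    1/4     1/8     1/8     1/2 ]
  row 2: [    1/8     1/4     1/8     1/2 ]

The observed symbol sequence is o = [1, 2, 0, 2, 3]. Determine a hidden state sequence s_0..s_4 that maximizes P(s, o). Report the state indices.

path = [0, 2, 1, 1, 1]

t=0: δ = [9.375e-02, 6.250e-02, 6.250e-02]  (obs o_0=1)
t=1: δ = [2.930e-03, 3.906e-03, 7.324e-03]  ψ = [0, 1, 0]  (obs o_1=2)
t=2: δ = [6.866e-04, 9.155e-04, 2.289e-04]  ψ = [2, 2, 0]  (obs o_2=0)
t=3: δ = [2.861e-05, 5.722e-05, 5.364e-05]  ψ = [1, 1, 0]  (obs o_3=2)
t=4: δ = [5.029e-06, 1.431e-05, 8.941e-06]  ψ = [2, 1, 0]  (obs o_4=3)
backtrack: best end state = 1; path = [0, 2, 1, 1, 1]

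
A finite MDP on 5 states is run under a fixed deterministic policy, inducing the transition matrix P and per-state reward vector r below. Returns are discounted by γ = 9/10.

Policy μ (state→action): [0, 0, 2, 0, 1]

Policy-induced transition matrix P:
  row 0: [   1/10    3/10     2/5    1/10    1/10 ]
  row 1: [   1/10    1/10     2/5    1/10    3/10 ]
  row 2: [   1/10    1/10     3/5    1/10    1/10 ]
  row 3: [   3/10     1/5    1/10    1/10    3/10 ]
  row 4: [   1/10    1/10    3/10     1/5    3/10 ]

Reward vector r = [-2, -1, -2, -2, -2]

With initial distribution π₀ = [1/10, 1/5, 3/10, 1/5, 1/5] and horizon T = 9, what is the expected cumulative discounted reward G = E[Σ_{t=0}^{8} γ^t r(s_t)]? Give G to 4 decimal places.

t=0: π = [0.1000, 0.2000, 0.3000, 0.2000, 0.2000], E[r] = -1.8000, γ^t·E[r] = -1.800000, running G = -1.800000
t=1: π = [0.1400, 0.1400, 0.3800, 0.1200, 0.2200], E[r] = -1.8600, γ^t·E[r] = -1.674000, running G = -3.474000
t=2: π = [0.1240, 0.1400, 0.4180, 0.1220, 0.1960], E[r] = -1.8600, γ^t·E[r] = -1.506600, running G = -4.980600
t=3: π = [0.1244, 0.1370, 0.4274, 0.1196, 0.1916], E[r] = -1.8630, γ^t·E[r] = -1.358127, running G = -6.338727
t=4: π = [0.1239, 0.1368, 0.4304, 0.1192, 0.1896], E[r] = -1.8632, γ^t·E[r] = -1.222419, running G = -7.561146
t=5: π = [0.1238, 0.1367, 0.4314, 0.1190, 0.1891], E[r] = -1.8633, γ^t·E[r] = -1.100260, running G = -8.661406
t=6: π = [0.1238, 0.1367, 0.4317, 0.1189, 0.1890], E[r] = -1.8633, γ^t·E[r] = -0.990254, running G = -9.651660
t=7: π = [0.1238, 0.1366, 0.4318, 0.1189, 0.1889], E[r] = -1.8634, γ^t·E[r] = -0.891235, running G = -10.542895
t=8: π = [0.1238, 0.1366, 0.4318, 0.1189, 0.1889], E[r] = -1.8634, γ^t·E[r] = -0.802113, running G = -11.345007

G = -11.3450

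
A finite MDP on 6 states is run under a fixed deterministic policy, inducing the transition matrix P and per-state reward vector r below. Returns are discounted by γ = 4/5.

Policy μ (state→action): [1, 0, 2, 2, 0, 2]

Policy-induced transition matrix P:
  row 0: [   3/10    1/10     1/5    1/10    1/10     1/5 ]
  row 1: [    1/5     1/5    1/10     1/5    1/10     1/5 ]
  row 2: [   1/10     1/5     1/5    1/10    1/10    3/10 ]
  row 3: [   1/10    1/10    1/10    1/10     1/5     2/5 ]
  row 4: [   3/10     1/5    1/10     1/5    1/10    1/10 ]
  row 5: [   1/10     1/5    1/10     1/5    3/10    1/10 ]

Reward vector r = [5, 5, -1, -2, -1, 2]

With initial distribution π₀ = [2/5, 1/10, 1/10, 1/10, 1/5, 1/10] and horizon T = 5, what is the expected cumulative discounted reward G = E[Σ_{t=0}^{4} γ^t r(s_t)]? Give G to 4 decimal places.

t=0: π = [0.4000, 0.1000, 0.1000, 0.1000, 0.2000, 0.1000], E[r] = 2.2000, γ^t·E[r] = 2.200000, running G = 2.200000
t=1: π = [0.2300, 0.1500, 0.1500, 0.1400, 0.1300, 0.2000], E[r] = 1.7400, γ^t·E[r] = 1.392000, running G = 3.592000
t=2: π = [0.1870, 0.1630, 0.1380, 0.1480, 0.1540, 0.2100], E[r] = 1.5820, γ^t·E[r] = 1.012480, running G = 4.604480
t=3: π = [0.1845, 0.1665, 0.1325, 0.1527, 0.1568, 0.2070], E[r] = 1.5743, γ^t·E[r] = 0.806042, running G = 5.410522
t=4: π = [0.1849, 0.1663, 0.1317, 0.1530, 0.1567, 0.2074], E[r] = 1.5763, γ^t·E[r] = 0.645669, running G = 6.056190

G = 6.0562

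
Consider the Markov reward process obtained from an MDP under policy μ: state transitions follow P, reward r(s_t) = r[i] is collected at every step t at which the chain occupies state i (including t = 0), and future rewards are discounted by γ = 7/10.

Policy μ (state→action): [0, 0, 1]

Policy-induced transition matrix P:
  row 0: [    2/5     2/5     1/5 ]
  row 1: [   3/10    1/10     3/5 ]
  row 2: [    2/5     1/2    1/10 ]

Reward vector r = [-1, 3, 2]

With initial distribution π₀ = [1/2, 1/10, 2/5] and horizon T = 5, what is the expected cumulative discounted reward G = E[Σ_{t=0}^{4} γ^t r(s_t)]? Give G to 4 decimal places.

t=0: π = [0.5000, 0.1000, 0.4000], E[r] = 0.6000, γ^t·E[r] = 0.600000, running G = 0.600000
t=1: π = [0.3900, 0.4100, 0.2000], E[r] = 1.2400, γ^t·E[r] = 0.868000, running G = 1.468000
t=2: π = [0.3590, 0.2970, 0.3440], E[r] = 1.2200, γ^t·E[r] = 0.597800, running G = 2.065800
t=3: π = [0.3703, 0.3453, 0.2844], E[r] = 1.2344, γ^t·E[r] = 0.423399, running G = 2.489199
t=4: π = [0.3655, 0.3249, 0.3097], E[r] = 1.2284, γ^t·E[r] = 0.294948, running G = 2.784148

G = 2.7841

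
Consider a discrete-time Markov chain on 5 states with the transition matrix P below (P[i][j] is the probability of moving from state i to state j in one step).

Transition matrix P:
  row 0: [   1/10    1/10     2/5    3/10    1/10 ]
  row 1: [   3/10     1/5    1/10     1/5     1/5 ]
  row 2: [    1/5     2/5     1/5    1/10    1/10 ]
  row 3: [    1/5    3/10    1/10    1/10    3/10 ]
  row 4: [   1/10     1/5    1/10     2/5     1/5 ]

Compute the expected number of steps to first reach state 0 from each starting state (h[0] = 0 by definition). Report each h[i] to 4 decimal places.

h = [0.0000, 4.4262, 4.7541, 4.9180, 5.4098]

First-step conditioning: h[0] = 0; for i ≠ 0, h[i] = 1 + Σ_k P[i][k]·h[k].
  h[1] = 1 + 1/5·h[1] + 1/10·h[2] + 1/5·h[3] + 1/5·h[4]
  h[2] = 1 + 2/5·h[1] + 1/5·h[2] + 1/10·h[3] + 1/10·h[4]
  h[3] = 1 + 3/10·h[1] + 1/10·h[2] + 1/10·h[3] + 3/10·h[4]
  h[4] = 1 + 1/5·h[1] + 1/10·h[2] + 2/5·h[3] + 1/5·h[4]
Solving the 4×4 linear system over states ≠ 0 gives exactly h = [0, 270/61, 290/61, 300/61, 330/61] (h[0] = 0 is the target).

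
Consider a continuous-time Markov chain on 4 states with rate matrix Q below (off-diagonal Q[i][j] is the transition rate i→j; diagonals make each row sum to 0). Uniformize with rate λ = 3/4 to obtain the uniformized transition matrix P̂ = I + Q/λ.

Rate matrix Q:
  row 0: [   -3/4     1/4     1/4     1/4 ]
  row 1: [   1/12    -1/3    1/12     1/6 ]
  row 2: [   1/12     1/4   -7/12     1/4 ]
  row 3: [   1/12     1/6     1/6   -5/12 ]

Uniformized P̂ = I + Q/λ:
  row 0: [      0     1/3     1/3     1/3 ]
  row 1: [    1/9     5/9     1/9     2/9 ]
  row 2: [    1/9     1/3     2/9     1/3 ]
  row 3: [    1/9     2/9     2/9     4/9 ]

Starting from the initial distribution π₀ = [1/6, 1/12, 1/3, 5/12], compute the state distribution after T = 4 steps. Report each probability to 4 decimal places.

t=0: π = [0.1667, 0.0833, 0.3333, 0.4167]
t=1: π = [0.0926, 0.3056, 0.2315, 0.3704]
t=2: π = [0.1008, 0.3601, 0.1986, 0.3405]
t=3: π = [0.0999, 0.3755, 0.1934, 0.3312]
t=4: π = [0.1000, 0.3800, 0.1916, 0.3284]

π = [0.1000, 0.3800, 0.1916, 0.3284]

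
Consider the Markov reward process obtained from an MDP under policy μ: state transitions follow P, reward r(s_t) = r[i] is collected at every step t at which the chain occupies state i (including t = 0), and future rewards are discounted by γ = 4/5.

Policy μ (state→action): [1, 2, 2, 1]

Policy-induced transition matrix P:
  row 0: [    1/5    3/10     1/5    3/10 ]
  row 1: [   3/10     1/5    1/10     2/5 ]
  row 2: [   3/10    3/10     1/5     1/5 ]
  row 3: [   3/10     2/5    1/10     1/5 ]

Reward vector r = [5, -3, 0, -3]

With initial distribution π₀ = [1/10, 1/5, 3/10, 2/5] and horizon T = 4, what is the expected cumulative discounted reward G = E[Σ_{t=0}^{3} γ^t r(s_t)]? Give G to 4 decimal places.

t=0: π = [0.1000, 0.2000, 0.3000, 0.4000], E[r] = -1.3000, γ^t·E[r] = -1.300000, running G = -1.300000
t=1: π = [0.2900, 0.3200, 0.1400, 0.2500], E[r] = -0.2600, γ^t·E[r] = -0.208000, running G = -1.508000
t=2: π = [0.2710, 0.2930, 0.1430, 0.2930], E[r] = -0.4030, γ^t·E[r] = -0.257920, running G = -1.765920
t=3: π = [0.2729, 0.3000, 0.1414, 0.2857], E[r] = -0.3926, γ^t·E[r] = -0.201011, running G = -1.966931

G = -1.9669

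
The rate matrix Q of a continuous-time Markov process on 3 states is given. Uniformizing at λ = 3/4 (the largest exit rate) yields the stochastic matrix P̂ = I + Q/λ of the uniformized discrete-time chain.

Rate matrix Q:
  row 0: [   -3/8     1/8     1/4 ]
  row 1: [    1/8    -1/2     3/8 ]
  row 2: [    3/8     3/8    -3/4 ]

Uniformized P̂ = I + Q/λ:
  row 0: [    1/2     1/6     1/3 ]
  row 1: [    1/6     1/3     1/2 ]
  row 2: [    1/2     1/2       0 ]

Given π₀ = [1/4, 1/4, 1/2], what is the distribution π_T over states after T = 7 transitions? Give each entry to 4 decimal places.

t=0: π = [0.2500, 0.2500, 0.5000]
t=1: π = [0.4167, 0.3750, 0.2083]
t=2: π = [0.3750, 0.2986, 0.3264]
t=3: π = [0.4005, 0.3252, 0.2743]
t=4: π = [0.3916, 0.3123, 0.2961]
t=5: π = [0.3959, 0.3174, 0.2867]
t=6: π = [0.3942, 0.3151, 0.2907]
t=7: π = [0.3950, 0.3161, 0.2890]

π = [0.3950, 0.3161, 0.2890]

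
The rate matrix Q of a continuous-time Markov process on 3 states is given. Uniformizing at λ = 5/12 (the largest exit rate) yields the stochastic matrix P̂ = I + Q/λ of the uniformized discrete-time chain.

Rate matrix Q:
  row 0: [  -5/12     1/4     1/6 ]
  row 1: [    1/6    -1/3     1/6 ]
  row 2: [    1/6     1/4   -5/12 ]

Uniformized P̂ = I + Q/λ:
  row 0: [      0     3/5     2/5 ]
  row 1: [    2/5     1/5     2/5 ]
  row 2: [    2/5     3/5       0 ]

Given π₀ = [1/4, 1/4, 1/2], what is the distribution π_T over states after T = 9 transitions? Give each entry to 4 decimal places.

π = [0.2857, 0.4286, 0.2857]

t=0: π = [0.2500, 0.2500, 0.5000]
t=1: π = [0.3000, 0.5000, 0.2000]
t=2: π = [0.2800, 0.4000, 0.3200]
t=3: π = [0.2880, 0.4400, 0.2720]
t=4: π = [0.2848, 0.4240, 0.2912]
t=5: π = [0.2861, 0.4304, 0.2835]
t=6: π = [0.2856, 0.4278, 0.2866]
t=7: π = [0.2858, 0.4289, 0.2854]
t=8: π = [0.2857, 0.4285, 0.2859]
t=9: π = [0.2857, 0.4286, 0.2857]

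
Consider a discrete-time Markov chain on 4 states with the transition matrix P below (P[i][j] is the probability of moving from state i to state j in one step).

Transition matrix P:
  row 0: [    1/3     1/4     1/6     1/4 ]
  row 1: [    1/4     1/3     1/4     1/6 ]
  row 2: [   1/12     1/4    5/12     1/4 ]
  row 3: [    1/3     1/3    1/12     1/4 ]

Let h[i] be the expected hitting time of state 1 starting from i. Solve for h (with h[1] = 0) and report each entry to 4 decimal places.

h = [3.6923, 0.0000, 3.6923, 3.3846]

First-step conditioning: h[1] = 0; for i ≠ 1, h[i] = 1 + Σ_k P[i][k]·h[k].
  h[0] = 1 + 1/3·h[0] + 1/6·h[2] + 1/4·h[3]
  h[2] = 1 + 1/12·h[0] + 5/12·h[2] + 1/4·h[3]
  h[3] = 1 + 1/3·h[0] + 1/12·h[2] + 1/4·h[3]
Solving the 3×3 linear system over states ≠ 1 gives exactly h = [48/13, 0, 48/13, 44/13] (h[1] = 0 is the target).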